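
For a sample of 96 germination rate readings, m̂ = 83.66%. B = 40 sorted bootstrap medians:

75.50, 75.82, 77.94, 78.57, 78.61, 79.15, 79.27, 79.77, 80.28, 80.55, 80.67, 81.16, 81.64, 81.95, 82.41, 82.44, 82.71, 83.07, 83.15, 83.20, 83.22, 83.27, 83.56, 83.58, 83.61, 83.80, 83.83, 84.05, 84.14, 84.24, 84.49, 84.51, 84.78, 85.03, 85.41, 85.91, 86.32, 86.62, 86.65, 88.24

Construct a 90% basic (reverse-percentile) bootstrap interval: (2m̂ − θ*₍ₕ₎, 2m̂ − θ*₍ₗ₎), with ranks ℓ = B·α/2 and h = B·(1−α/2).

(80.70, 91.50)

Percentile endpoints at ranks 2 and 38: θ*₍2₎ = 75.82, θ*₍38₎ = 86.62.
Basic interval reflects these around m̂:
  lower = 2 × 83.66 − 86.62 = 80.70
  upper = 2 × 83.66 − 75.82 = 91.50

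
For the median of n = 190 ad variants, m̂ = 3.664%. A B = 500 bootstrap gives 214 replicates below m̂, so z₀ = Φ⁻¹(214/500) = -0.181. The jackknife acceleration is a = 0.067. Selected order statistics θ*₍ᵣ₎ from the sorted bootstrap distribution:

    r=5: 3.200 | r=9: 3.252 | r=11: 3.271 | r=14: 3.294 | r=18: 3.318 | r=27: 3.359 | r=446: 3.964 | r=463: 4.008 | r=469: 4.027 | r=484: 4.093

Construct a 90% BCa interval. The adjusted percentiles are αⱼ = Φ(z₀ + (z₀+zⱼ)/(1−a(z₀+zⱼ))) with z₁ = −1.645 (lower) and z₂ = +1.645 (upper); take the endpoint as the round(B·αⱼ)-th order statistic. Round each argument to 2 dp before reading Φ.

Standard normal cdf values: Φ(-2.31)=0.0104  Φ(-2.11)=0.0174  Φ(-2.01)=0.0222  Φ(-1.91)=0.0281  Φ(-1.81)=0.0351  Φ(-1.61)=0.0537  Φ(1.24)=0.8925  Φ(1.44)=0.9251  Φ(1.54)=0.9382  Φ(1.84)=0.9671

(3.318, 4.008)

Lower: z₀ + z₁ = -0.181 + (-1.645) = -1.826; 1 − a(z₀+z₁) = 1 − (0.067)(-1.826) = 1.1223; argument = -0.181 + (-1.826)/1.1223 = -1.8080 → -1.81.
α₁ = Φ(-1.81) = 0.0351; rank = round(500 × 0.0351) = 18; θ*₍18₎ = 3.318.
Upper: z₀ + z₂ = 1.464; 1 − a(z₀+z₂) = 0.9019; argument = 1.4422 → 1.44; α₂ = 0.9251; rank = 463; θ*₍463₎ = 4.008.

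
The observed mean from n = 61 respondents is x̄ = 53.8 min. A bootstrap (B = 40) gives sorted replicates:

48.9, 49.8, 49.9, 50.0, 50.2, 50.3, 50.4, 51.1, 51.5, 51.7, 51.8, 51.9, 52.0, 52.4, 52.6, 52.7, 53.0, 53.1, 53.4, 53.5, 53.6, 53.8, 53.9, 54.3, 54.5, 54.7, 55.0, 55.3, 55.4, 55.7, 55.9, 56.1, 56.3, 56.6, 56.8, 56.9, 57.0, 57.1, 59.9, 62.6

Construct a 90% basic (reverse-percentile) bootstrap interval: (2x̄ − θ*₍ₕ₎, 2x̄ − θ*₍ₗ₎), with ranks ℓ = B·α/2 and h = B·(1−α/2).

Percentile endpoints at ranks 2 and 38: θ*₍2₎ = 49.8, θ*₍38₎ = 57.1.
Basic interval reflects these around x̄:
  lower = 2 × 53.8 − 57.1 = 50.5
  upper = 2 × 53.8 − 49.8 = 57.8

(50.5, 57.8)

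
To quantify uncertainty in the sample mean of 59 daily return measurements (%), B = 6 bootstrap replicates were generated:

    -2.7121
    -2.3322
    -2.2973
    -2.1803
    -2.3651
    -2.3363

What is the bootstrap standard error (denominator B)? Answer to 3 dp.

SE* = 0.164

Bootstrap SE is the standard deviation of the 6 replicate means.
Mean of replicates: ((-2.7121) + (-2.3322) + (-2.2973) + (-2.1803) + (-2.3651) + (-2.3363)) / 6 = -14.22330 / 6 = -2.37055
Sum of squared deviations: (−0.34155)² + (+0.03835)² + (+0.07325)² + (+0.19025)² + (+0.00545)² + (+0.03425)² = 0.16089
Variance = 0.16089 / 6 = 0.02682
SE* = √0.02682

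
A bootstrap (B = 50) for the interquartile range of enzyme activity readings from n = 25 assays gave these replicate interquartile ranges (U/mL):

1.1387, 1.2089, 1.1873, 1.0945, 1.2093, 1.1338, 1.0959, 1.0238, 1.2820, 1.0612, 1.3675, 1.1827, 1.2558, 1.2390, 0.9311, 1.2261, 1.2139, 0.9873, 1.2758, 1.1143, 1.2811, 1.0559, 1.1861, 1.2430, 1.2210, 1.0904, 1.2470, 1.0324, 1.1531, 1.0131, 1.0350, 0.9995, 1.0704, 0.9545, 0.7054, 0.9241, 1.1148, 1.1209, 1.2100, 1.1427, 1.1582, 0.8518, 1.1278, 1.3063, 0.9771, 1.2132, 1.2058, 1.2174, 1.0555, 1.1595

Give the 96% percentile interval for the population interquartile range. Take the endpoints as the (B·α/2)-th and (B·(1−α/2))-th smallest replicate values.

(0.7054, 1.3063)

Sorted replicates: 0.7054, 0.8518, 0.9241, 0.9311, 0.9545, 0.9771, 0.9873, 0.9995, 1.0131, 1.0238, 1.0324, 1.0350, 1.0555, 1.0559, 1.0612, 1.0704, 1.0904, 1.0945, 1.0959, 1.1143, 1.1148, 1.1209, 1.1278, 1.1338, 1.1387, 1.1427, 1.1531, 1.1582, 1.1595, 1.1827, 1.1861, 1.1873, 1.2058, 1.2089, 1.2093, 1.2100, 1.2132, 1.2139, 1.2174, 1.2210, 1.2261, 1.2390, 1.2430, 1.2470, 1.2558, 1.2758, 1.2811, 1.2820, 1.3063, 1.3675
α = 0.04; lower rank = 50 × 0.020 = 1; upper rank = 50 × 0.980 = 49.
The 1st smallest replicate is 0.7054; the 49th is 1.3063.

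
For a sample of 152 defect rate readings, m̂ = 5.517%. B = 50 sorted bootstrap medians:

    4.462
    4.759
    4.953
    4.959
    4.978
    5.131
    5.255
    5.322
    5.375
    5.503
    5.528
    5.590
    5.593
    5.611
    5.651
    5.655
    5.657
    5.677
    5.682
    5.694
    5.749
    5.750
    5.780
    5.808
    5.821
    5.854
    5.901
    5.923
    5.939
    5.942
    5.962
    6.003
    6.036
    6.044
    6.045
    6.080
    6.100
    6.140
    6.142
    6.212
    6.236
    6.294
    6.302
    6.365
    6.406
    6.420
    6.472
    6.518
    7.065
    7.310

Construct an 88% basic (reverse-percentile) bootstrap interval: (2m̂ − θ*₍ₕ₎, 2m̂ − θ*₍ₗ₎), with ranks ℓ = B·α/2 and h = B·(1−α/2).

Percentile endpoints at ranks 3 and 47: θ*₍3₎ = 4.953, θ*₍47₎ = 6.472.
Basic interval reflects these around m̂:
  lower = 2 × 5.517 − 6.472 = 4.562
  upper = 2 × 5.517 − 4.953 = 6.081

(4.562, 6.081)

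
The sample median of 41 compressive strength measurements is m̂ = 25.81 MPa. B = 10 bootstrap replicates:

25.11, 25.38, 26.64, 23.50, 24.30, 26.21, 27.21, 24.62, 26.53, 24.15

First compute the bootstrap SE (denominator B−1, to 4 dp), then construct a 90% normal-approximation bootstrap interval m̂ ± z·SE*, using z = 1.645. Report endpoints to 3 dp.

Mean of replicates = 25.3650; sum of squared deviations = 13.8099; SE* = √(13.8099/9) = 1.2387
Margin = 1.645 × 1.2387 = 2.0377
Interval: 25.81 ± 2.0377

(23.772, 27.848)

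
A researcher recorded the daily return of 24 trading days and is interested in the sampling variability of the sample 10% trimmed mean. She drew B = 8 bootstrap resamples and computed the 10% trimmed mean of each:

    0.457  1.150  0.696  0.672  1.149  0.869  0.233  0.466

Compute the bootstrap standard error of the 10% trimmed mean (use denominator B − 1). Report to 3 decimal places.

Bootstrap SE is the standard deviation of the 8 replicate 10% trimmed means.
Mean of replicates: (0.457 + 1.150 + 0.696 + 0.672 + 1.149 + 0.869 + 0.233 + 0.466) / 8 = 5.6920 / 8 = 0.7115
Sum of squared deviations: (−0.2545)² + (+0.4385)² + (−0.0155)² + (−0.0395)² + (+0.4375)² + (+0.1575)² + (−0.4785)² + (−0.2455)² = 0.7643
Variance = 0.7643 / 7 = 0.1092
SE* = √0.1092

SE* = 0.330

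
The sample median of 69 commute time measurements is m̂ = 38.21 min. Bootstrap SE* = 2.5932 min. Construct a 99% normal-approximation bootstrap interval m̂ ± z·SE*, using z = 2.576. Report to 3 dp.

(31.530, 44.890)

Margin = 2.576 × 2.5932 = 6.6801
Interval: 38.21 ± 6.6801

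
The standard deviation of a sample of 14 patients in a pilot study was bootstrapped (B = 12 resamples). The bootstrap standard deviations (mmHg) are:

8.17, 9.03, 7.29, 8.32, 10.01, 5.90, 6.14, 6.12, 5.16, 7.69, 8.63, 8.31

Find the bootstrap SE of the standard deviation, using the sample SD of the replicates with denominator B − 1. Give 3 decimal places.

SE* = 1.462

Bootstrap SE is the standard deviation of the 12 replicate standard deviations.
Mean of replicates: (8.17 + 9.03 + 7.29 + 8.32 + 10.01 + 5.90 + 6.14 + 6.12 + 5.16 + 7.69 + 8.63 + 8.31) / 12 = 90.7700 / 12 = 7.5642
Sum of squared deviations: (+0.6058)² + (+1.4658)² + (−0.2742)² + (+0.7558)² + (+2.4458)² + (−1.6642)² + (−1.4242)² + (−1.4442)² + (−2.4042)² + (+0.1258)² + (+1.0658)² + (+0.7458)² = 23.5157
Variance = 23.5157 / 11 = 2.1378
SE* = √2.1378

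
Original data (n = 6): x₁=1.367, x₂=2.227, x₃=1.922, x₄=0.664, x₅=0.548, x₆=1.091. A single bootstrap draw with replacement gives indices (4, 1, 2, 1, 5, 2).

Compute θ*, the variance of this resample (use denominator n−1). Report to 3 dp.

θ* = 0.528

Resample values: 0.664, 1.367, 2.227, 1.367, 0.548, 2.227.
Mean = 1.4000; sum of squared deviations = 2.6376
s² = 2.6376 / 5 = 0.5275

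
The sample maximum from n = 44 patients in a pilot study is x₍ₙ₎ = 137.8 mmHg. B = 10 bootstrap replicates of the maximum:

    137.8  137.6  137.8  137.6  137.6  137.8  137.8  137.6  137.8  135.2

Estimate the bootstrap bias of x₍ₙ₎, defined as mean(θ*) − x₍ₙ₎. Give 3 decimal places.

bias = −0.340

mean(θ*) = (137.8 + 137.6 + 137.8 + 137.6 + 137.6 + 137.8 + 137.8 + 137.6 + 137.8 + 135.2) / 10 = 137.4600
bias = 137.4600 − 137.8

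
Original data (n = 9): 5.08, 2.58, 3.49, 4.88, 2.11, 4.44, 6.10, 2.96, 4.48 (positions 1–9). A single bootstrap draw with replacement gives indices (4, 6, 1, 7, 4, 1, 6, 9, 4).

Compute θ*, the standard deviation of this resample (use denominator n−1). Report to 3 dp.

θ* = 0.513

Resample values: 4.88, 4.44, 5.08, 6.10, 4.88, 5.08, 4.44, 4.48, 4.88.
Mean = 4.9178; sum of squared deviations = 2.1028
s² = 2.1028 / 8 = 0.2628
s = √0.2628 = 0.513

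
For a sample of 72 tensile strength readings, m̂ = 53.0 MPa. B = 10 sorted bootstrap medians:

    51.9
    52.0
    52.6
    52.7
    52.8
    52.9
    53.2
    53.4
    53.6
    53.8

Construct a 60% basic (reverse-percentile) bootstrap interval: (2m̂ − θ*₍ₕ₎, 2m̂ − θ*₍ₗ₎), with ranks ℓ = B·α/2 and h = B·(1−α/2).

(52.6, 54.0)

Percentile endpoints at ranks 2 and 8: θ*₍2₎ = 52.0, θ*₍8₎ = 53.4.
Basic interval reflects these around m̂:
  lower = 2 × 53.0 − 53.4 = 52.6
  upper = 2 × 53.0 − 52.0 = 54.0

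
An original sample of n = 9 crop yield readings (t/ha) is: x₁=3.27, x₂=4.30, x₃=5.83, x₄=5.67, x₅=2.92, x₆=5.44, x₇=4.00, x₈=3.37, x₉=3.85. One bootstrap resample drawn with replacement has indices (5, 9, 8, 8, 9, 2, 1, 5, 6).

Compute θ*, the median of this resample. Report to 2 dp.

θ* = 3.37

Resample values: 2.92, 3.85, 3.37, 3.37, 3.85, 4.30, 3.27, 2.92, 5.44.
Sorted: 2.92, 2.92, 3.27, 3.37, 3.37, 3.85, 3.85, 4.30, 5.44
Median = middle value = 3.37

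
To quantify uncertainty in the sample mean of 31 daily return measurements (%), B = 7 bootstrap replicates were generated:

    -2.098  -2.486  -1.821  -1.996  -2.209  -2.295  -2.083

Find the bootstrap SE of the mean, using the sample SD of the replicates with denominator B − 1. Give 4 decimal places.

Bootstrap SE is the standard deviation of the 7 replicate means.
Mean of replicates: ((-2.098) + (-2.486) + (-1.821) + (-1.996) + (-2.209) + (-2.295) + (-2.083)) / 7 = -14.98800 / 7 = -2.14114
Sum of squared deviations: (+0.04314)² + (−0.34486)² + (+0.32014)² + (+0.14514)² + (−0.06786)² + (−0.15386)² + (+0.05814)² = 0.27600
Variance = 0.27600 / 6 = 0.04600
SE* = √0.04600

SE* = 0.2145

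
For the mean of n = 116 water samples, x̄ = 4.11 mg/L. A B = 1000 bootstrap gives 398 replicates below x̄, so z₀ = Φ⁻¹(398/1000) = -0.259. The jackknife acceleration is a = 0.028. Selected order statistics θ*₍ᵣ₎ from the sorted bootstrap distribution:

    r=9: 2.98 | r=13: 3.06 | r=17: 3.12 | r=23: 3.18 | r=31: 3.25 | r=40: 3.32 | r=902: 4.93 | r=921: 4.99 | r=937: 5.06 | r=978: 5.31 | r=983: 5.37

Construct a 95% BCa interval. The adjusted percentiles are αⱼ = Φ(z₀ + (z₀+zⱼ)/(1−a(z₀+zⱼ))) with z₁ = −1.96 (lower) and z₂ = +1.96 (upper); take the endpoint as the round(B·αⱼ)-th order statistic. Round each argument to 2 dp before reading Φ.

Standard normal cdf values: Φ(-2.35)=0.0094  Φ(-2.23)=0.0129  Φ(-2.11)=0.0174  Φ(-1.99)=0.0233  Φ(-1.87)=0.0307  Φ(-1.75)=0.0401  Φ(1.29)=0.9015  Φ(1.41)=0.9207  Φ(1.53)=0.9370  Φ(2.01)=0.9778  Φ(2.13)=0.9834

Lower: z₀ + z₁ = -0.259 + (-1.960) = -2.219; 1 − a(z₀+z₁) = 1 − (0.028)(-2.219) = 1.0621; argument = -0.259 + (-2.219)/1.0621 = -2.3482 → -2.35.
α₁ = Φ(-2.35) = 0.0094; rank = round(1000 × 0.0094) = 9; θ*₍9₎ = 2.98.
Upper: z₀ + z₂ = 1.701; 1 − a(z₀+z₂) = 0.9524; argument = 1.5271 → 1.53; α₂ = 0.9370; rank = 937; θ*₍937₎ = 5.06.

(2.98, 5.06)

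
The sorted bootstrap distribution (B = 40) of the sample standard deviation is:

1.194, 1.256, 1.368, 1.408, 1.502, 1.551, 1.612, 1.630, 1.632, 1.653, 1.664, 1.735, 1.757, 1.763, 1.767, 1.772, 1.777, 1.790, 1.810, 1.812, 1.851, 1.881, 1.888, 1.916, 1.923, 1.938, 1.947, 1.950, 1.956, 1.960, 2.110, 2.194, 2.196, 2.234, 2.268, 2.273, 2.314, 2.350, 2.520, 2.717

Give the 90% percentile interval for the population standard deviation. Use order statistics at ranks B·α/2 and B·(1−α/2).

α = 0.10; lower rank = 40 × 0.050 = 2; upper rank = 40 × 0.950 = 38.
The 2nd smallest replicate is 1.256; the 38th is 2.350.

(1.256, 2.350)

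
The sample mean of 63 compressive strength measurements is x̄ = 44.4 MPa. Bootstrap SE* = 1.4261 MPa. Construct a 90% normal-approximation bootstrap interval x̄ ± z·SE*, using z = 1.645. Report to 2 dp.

Margin = 1.645 × 1.4261 = 2.346
Interval: 44.4 ± 2.346

(42.05, 46.75)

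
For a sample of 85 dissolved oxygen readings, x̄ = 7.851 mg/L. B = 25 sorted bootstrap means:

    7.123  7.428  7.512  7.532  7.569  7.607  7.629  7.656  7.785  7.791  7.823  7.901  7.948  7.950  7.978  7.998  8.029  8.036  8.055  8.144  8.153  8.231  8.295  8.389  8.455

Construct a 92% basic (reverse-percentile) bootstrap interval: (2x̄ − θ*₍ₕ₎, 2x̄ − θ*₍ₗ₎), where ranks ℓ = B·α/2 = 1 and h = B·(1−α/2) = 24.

(7.313, 8.579)

Percentile endpoints at ranks 1 and 24: θ*₍1₎ = 7.123, θ*₍24₎ = 8.389.
Basic interval reflects these around x̄:
  lower = 2 × 7.851 − 8.389 = 7.313
  upper = 2 × 7.851 − 7.123 = 8.579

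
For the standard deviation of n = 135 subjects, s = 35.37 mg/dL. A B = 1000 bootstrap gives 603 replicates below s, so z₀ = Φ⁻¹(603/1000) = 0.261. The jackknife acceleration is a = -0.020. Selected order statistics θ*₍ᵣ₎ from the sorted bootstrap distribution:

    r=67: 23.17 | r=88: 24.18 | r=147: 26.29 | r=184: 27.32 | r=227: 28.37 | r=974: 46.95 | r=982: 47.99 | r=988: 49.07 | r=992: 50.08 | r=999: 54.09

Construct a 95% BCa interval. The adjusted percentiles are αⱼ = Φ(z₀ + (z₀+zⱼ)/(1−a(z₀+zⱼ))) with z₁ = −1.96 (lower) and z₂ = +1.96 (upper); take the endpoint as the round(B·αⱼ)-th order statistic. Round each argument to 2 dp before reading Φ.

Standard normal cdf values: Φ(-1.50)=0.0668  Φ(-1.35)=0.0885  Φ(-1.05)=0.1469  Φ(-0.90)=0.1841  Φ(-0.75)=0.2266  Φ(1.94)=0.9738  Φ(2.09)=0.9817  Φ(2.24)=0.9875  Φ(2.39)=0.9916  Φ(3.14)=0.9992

(23.17, 50.08)

Lower: z₀ + z₁ = 0.261 + (-1.960) = -1.699; 1 − a(z₀+z₁) = 1 − (-0.020)(-1.699) = 0.9660; argument = 0.261 + (-1.699)/0.9660 = -1.4978 → -1.50.
α₁ = Φ(-1.50) = 0.0668; rank = round(1000 × 0.0668) = 67; θ*₍67₎ = 23.17.
Upper: z₀ + z₂ = 2.221; 1 − a(z₀+z₂) = 1.0444; argument = 2.3875 → 2.39; α₂ = 0.9916; rank = 992; θ*₍992₎ = 50.08.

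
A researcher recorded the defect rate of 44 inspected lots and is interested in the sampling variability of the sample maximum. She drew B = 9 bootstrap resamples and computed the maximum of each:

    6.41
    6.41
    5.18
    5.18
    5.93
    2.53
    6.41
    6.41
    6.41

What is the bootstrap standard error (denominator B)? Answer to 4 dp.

Bootstrap SE is the standard deviation of the 9 replicate maximums.
Mean of replicates: (6.41 + 6.41 + 5.18 + 5.18 + 5.93 + 2.53 + 6.41 + 6.41 + 6.41) / 9 = 50.87000 / 9 = 5.65222
Sum of squared deviations: (+0.75778)² + (+0.75778)² + (−0.47222)² + (−0.47222)² + (+0.27778)² + (−3.12222)² + (+0.75778)² + (+0.75778)² + (+0.75778)² = 13.14256
Variance = 13.14256 / 9 = 1.46028
SE* = √1.46028

SE* = 1.2084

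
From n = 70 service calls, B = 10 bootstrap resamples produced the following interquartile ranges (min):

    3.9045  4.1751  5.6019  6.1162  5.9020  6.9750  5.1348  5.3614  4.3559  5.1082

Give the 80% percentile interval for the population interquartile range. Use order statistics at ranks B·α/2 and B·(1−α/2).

(3.9045, 6.1162)

Sorted replicates: 3.9045, 4.1751, 4.3559, 5.1082, 5.1348, 5.3614, 5.6019, 5.9020, 6.1162, 6.9750
α = 0.20; lower rank = 10 × 0.100 = 1; upper rank = 10 × 0.900 = 9.
The 1st smallest replicate is 3.9045; the 9th is 6.1162.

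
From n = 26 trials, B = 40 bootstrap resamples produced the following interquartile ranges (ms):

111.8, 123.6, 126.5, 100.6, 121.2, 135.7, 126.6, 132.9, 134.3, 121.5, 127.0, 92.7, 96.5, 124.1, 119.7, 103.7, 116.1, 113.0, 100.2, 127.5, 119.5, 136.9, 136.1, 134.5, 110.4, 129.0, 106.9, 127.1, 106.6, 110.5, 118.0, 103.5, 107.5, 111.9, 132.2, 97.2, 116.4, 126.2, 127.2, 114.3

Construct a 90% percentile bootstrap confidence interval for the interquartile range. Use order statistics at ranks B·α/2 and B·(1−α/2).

(96.5, 135.7)

Sorted replicates: 92.7, 96.5, 97.2, 100.2, 100.6, 103.5, 103.7, 106.6, 106.9, 107.5, 110.4, 110.5, 111.8, 111.9, 113.0, 114.3, 116.1, 116.4, 118.0, 119.5, 119.7, 121.2, 121.5, 123.6, 124.1, 126.2, 126.5, 126.6, 127.0, 127.1, 127.2, 127.5, 129.0, 132.2, 132.9, 134.3, 134.5, 135.7, 136.1, 136.9
α = 0.10; lower rank = 40 × 0.050 = 2; upper rank = 40 × 0.950 = 38.
The 2nd smallest replicate is 96.5; the 38th is 135.7.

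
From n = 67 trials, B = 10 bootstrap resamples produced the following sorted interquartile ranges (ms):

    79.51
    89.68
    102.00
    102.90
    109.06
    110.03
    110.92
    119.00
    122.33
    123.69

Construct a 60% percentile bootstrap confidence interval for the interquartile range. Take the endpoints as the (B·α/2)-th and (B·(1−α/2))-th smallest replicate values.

α = 0.40; lower rank = 10 × 0.200 = 2; upper rank = 10 × 0.800 = 8.
The 2nd smallest replicate is 89.68; the 8th is 119.00.

(89.68, 119.00)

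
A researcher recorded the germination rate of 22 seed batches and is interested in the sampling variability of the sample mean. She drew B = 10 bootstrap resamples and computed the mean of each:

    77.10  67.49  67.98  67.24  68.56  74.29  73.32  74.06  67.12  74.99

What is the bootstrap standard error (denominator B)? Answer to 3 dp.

SE* = 3.672

Bootstrap SE is the standard deviation of the 10 replicate means.
Mean of replicates: (77.10 + 67.49 + 67.98 + 67.24 + 68.56 + 74.29 + 73.32 + 74.06 + 67.12 + 74.99) / 10 = 712.1500 / 10 = 71.2150
Sum of squared deviations: (+5.8850)² + (−3.7250)² + (−3.2350)² + (−3.9750)² + (−2.6550)² + (+3.0750)² + (+2.1050)² + (+2.8450)² + (−4.0950)² + (+3.7750)² = 134.8240
Variance = 134.8240 / 10 = 13.4824
SE* = √13.4824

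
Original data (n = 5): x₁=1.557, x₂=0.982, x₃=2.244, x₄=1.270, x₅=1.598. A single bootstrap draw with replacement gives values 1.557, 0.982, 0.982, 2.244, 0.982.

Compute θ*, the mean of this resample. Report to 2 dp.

Mean = (1.557 + 0.982 + 0.982 + 2.244 + 0.982) / 5 = 6.7470 / 5 = 1.35

θ* = 1.35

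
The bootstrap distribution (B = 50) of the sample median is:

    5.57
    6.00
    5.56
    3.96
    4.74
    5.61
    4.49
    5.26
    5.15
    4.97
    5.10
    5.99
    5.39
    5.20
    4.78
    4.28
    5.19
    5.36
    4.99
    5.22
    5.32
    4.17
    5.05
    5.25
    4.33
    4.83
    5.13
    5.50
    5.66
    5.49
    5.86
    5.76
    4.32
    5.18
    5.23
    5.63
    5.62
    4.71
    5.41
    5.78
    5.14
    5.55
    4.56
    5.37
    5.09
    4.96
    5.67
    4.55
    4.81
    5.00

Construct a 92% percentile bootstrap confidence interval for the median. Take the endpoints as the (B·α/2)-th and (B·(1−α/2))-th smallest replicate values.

(4.17, 5.86)

Sorted replicates: 3.96, 4.17, 4.28, 4.32, 4.33, 4.49, 4.55, 4.56, 4.71, 4.74, 4.78, 4.81, 4.83, 4.96, 4.97, 4.99, 5.00, 5.05, 5.09, 5.10, 5.13, 5.14, 5.15, 5.18, 5.19, 5.20, 5.22, 5.23, 5.25, 5.26, 5.32, 5.36, 5.37, 5.39, 5.41, 5.49, 5.50, 5.55, 5.56, 5.57, 5.61, 5.62, 5.63, 5.66, 5.67, 5.76, 5.78, 5.86, 5.99, 6.00
α = 0.08; lower rank = 50 × 0.040 = 2; upper rank = 50 × 0.960 = 48.
The 2nd smallest replicate is 4.17; the 48th is 5.86.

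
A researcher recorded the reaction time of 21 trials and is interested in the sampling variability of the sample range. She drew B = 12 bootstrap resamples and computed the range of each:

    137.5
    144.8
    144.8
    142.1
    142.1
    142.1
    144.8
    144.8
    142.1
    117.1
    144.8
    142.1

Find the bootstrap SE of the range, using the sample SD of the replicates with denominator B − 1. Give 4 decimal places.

SE* = 7.7519

Bootstrap SE is the standard deviation of the 12 replicate ranges.
Mean of replicates: (137.5 + 144.8 + 144.8 + 142.1 + 142.1 + 142.1 + 144.8 + 144.8 + 142.1 + 117.1 + 144.8 + 142.1) / 12 = 1689.10000 / 12 = 140.75833
Sum of squared deviations: (−3.25833)² + (+4.04167)² + (+4.04167)² + (+1.34167)² + (+1.34167)² + (+1.34167)² + (+4.04167)² + (+4.04167)² + (+1.34167)² + (−23.65833)² + (+4.04167)² + (+1.34167)² = 661.00917
Variance = 661.00917 / 11 = 60.09174
SE* = √60.09174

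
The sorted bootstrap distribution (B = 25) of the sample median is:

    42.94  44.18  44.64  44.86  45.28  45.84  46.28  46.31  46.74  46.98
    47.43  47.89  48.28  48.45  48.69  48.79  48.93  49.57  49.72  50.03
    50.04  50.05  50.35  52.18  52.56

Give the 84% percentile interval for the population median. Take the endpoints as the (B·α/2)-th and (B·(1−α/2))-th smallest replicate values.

(44.18, 50.35)

α = 0.16; lower rank = 25 × 0.080 = 2; upper rank = 25 × 0.920 = 23.
The 2nd smallest replicate is 44.18; the 23rd is 50.35.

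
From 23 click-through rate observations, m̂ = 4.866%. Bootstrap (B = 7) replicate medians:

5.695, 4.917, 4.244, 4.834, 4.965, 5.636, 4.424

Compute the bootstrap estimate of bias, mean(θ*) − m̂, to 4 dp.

bias = +0.0933

mean(θ*) = (5.695 + 4.917 + 4.244 + 4.834 + 4.965 + 5.636 + 4.424) / 7 = 4.95929
bias = 4.95929 − 4.866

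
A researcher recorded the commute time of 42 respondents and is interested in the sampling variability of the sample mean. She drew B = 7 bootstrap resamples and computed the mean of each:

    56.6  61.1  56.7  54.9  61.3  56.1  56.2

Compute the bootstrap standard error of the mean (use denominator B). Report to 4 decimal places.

SE* = 2.3676

Bootstrap SE is the standard deviation of the 7 replicate means.
Mean of replicates: (56.6 + 61.1 + 56.7 + 54.9 + 61.3 + 56.1 + 56.2) / 7 = 402.90000 / 7 = 57.55714
Sum of squared deviations: (−0.95714)² + (+3.54286)² + (−0.85714)² + (−2.65714)² + (+3.74286)² + (−1.45714)² + (−1.35714)² = 39.23714
Variance = 39.23714 / 7 = 5.60531
SE* = √5.60531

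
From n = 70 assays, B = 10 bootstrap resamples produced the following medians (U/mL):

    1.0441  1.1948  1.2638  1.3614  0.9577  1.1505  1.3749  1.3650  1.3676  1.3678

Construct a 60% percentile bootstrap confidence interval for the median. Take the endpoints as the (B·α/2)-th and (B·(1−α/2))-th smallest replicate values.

(1.0441, 1.3676)

Sorted replicates: 0.9577, 1.0441, 1.1505, 1.1948, 1.2638, 1.3614, 1.3650, 1.3676, 1.3678, 1.3749
α = 0.40; lower rank = 10 × 0.200 = 2; upper rank = 10 × 0.800 = 8.
The 2nd smallest replicate is 1.0441; the 8th is 1.3676.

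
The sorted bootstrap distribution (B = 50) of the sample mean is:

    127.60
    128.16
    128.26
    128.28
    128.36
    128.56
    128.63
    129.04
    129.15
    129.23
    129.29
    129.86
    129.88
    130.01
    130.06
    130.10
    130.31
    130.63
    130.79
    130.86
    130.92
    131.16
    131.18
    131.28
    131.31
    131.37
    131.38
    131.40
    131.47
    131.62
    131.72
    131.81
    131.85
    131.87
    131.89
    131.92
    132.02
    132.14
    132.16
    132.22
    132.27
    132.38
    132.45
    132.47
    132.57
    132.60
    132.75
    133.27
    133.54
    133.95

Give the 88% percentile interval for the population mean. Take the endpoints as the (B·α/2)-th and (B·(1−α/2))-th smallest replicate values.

(128.26, 132.75)

α = 0.12; lower rank = 50 × 0.060 = 3; upper rank = 50 × 0.940 = 47.
The 3rd smallest replicate is 128.26; the 47th is 132.75.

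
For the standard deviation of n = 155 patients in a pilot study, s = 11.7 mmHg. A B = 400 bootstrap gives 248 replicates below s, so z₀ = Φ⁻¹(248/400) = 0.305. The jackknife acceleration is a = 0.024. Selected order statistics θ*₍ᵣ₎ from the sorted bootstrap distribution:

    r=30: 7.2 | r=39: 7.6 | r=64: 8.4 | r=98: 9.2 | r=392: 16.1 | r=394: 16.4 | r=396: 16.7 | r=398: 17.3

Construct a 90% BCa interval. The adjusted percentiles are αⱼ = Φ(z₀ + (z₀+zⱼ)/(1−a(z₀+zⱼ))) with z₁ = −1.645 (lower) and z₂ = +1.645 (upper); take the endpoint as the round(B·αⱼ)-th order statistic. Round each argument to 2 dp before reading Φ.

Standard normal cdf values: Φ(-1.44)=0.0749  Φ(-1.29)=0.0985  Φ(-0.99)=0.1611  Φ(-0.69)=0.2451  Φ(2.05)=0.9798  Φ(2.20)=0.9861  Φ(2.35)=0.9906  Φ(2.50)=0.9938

Lower: z₀ + z₁ = 0.305 + (-1.645) = -1.340; 1 − a(z₀+z₁) = 1 − (0.024)(-1.340) = 1.0322; argument = 0.305 + (-1.340)/1.0322 = -0.9932 → -0.99.
α₁ = Φ(-0.99) = 0.1611; rank = round(400 × 0.1611) = 64; θ*₍64₎ = 8.4.
Upper: z₀ + z₂ = 1.950; 1 − a(z₀+z₂) = 0.9532; argument = 2.3507 → 2.35; α₂ = 0.9906; rank = 396; θ*₍396₎ = 16.7.

(8.4, 16.7)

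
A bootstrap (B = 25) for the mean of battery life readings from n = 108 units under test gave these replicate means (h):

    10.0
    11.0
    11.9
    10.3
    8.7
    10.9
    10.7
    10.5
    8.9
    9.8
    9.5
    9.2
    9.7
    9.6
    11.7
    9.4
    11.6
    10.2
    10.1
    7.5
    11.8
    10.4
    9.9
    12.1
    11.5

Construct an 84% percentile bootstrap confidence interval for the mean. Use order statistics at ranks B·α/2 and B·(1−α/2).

(8.7, 11.8)

Sorted replicates: 7.5, 8.7, 8.9, 9.2, 9.4, 9.5, 9.6, 9.7, 9.8, 9.9, 10.0, 10.1, 10.2, 10.3, 10.4, 10.5, 10.7, 10.9, 11.0, 11.5, 11.6, 11.7, 11.8, 11.9, 12.1
α = 0.16; lower rank = 25 × 0.080 = 2; upper rank = 25 × 0.920 = 23.
The 2nd smallest replicate is 8.7; the 23rd is 11.8.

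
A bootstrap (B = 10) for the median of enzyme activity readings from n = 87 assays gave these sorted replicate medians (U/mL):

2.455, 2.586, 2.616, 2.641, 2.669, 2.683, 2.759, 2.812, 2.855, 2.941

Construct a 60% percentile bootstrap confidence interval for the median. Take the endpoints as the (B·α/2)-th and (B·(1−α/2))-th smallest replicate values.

(2.586, 2.812)

α = 0.40; lower rank = 10 × 0.200 = 2; upper rank = 10 × 0.800 = 8.
The 2nd smallest replicate is 2.586; the 8th is 2.812.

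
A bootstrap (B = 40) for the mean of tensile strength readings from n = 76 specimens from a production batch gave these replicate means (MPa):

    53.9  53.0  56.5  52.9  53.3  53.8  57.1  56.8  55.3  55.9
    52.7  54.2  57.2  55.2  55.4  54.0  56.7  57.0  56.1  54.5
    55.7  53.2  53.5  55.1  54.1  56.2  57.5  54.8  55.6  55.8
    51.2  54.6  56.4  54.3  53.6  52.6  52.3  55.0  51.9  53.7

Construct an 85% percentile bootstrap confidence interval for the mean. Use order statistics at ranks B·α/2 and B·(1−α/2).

Sorted replicates: 51.2, 51.9, 52.3, 52.6, 52.7, 52.9, 53.0, 53.2, 53.3, 53.5, 53.6, 53.7, 53.8, 53.9, 54.0, 54.1, 54.2, 54.3, 54.5, 54.6, 54.8, 55.0, 55.1, 55.2, 55.3, 55.4, 55.6, 55.7, 55.8, 55.9, 56.1, 56.2, 56.4, 56.5, 56.7, 56.8, 57.0, 57.1, 57.2, 57.5
α = 0.15; lower rank = 40 × 0.075 = 3; upper rank = 40 × 0.925 = 37.
The 3rd smallest replicate is 52.3; the 37th is 57.0.

(52.3, 57.0)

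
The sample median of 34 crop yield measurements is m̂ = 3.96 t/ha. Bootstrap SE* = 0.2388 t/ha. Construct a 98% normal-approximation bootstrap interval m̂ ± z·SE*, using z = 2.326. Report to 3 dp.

(3.405, 4.515)

Margin = 2.326 × 0.2388 = 0.5554
Interval: 3.96 ± 0.5554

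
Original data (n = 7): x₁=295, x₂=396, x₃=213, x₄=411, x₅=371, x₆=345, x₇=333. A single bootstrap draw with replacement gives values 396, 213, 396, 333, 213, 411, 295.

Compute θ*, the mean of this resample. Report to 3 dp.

θ* = 322.429

Mean = (396 + 213 + 396 + 333 + 213 + 411 + 295) / 7 = 2257.0 / 7 = 322.429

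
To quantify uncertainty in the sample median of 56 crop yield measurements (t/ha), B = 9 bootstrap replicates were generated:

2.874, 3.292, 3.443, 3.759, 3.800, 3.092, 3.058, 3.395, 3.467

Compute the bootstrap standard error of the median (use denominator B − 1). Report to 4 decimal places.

SE* = 0.3114

Bootstrap SE is the standard deviation of the 9 replicate medians.
Mean of replicates: (2.874 + 3.292 + 3.443 + 3.759 + 3.800 + 3.092 + 3.058 + 3.395 + 3.467) / 9 = 30.18000 / 9 = 3.35333
Sum of squared deviations: (−0.47933)² + (−0.06133)² + (+0.08967)² + (+0.40567)² + (+0.44667)² + (−0.26133)² + (−0.29533)² + (+0.04167)² + (+0.11367)² = 0.77581
Variance = 0.77581 / 8 = 0.09698
SE* = √0.09698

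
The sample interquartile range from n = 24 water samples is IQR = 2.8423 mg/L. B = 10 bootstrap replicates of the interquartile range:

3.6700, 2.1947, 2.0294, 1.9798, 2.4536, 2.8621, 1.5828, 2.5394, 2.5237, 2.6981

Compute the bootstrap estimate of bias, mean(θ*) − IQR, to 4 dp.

bias = −0.3889

mean(θ*) = (3.6700 + 2.1947 + 2.0294 + 1.9798 + 2.4536 + 2.8621 + 1.5828 + 2.5394 + 2.5237 + 2.6981) / 10 = 2.45336
bias = 2.45336 − 2.8423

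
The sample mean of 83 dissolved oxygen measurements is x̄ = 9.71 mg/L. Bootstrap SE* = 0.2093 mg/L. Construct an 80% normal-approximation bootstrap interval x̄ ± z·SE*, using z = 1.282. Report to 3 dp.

Margin = 1.282 × 0.2093 = 0.2683
Interval: 9.71 ± 0.2683

(9.442, 9.978)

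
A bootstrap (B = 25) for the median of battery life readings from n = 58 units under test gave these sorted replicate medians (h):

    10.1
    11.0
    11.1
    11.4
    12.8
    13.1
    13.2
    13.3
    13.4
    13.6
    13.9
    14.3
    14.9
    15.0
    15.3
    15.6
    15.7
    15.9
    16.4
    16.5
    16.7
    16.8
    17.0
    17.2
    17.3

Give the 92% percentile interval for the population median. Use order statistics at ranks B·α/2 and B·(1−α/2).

α = 0.08; lower rank = 25 × 0.040 = 1; upper rank = 25 × 0.960 = 24.
The 1st smallest replicate is 10.1; the 24th is 17.2.

(10.1, 17.2)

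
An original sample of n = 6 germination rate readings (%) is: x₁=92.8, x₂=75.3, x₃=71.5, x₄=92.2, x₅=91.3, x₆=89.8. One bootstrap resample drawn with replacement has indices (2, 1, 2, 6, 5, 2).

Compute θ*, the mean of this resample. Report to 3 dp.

Resample values: 75.3, 92.8, 75.3, 89.8, 91.3, 75.3.
Mean = (75.3 + 92.8 + 75.3 + 89.8 + 91.3 + 75.3) / 6 = 499.80 / 6 = 83.300

θ* = 83.300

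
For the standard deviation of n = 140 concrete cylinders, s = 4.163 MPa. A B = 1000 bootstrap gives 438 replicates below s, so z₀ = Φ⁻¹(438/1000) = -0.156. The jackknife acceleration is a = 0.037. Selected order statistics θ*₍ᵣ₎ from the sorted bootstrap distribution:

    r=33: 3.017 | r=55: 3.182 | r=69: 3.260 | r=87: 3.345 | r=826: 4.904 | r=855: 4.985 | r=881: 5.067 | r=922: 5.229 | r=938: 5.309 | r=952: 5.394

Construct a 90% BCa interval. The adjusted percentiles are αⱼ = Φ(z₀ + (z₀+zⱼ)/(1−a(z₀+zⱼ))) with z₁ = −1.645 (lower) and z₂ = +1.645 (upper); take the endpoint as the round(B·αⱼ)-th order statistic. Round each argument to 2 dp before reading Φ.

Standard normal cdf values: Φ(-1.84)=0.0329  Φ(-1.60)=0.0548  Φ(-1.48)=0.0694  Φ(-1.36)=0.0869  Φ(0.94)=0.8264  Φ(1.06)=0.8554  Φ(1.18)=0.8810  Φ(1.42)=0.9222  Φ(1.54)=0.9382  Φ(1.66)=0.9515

Lower: z₀ + z₁ = -0.156 + (-1.645) = -1.801; 1 − a(z₀+z₁) = 1 − (0.037)(-1.801) = 1.0666; argument = -0.156 + (-1.801)/1.0666 = -1.8445 → -1.84.
α₁ = Φ(-1.84) = 0.0329; rank = round(1000 × 0.0329) = 33; θ*₍33₎ = 3.017.
Upper: z₀ + z₂ = 1.489; 1 − a(z₀+z₂) = 0.9449; argument = 1.4198 → 1.42; α₂ = 0.9222; rank = 922; θ*₍922₎ = 5.229.

(3.017, 5.229)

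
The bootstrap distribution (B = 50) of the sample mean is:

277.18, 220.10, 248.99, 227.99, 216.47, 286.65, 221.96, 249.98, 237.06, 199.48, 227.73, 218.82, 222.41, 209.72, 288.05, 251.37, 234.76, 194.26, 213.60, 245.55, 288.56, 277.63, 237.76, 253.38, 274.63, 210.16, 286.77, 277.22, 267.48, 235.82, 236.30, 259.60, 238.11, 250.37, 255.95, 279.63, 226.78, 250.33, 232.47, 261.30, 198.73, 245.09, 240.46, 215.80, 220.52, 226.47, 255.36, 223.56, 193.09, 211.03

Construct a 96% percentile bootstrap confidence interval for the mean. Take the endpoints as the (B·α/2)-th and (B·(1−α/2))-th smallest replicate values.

Sorted replicates: 193.09, 194.26, 198.73, 199.48, 209.72, 210.16, 211.03, 213.60, 215.80, 216.47, 218.82, 220.10, 220.52, 221.96, 222.41, 223.56, 226.47, 226.78, 227.73, 227.99, 232.47, 234.76, 235.82, 236.30, 237.06, 237.76, 238.11, 240.46, 245.09, 245.55, 248.99, 249.98, 250.33, 250.37, 251.37, 253.38, 255.36, 255.95, 259.60, 261.30, 267.48, 274.63, 277.18, 277.22, 277.63, 279.63, 286.65, 286.77, 288.05, 288.56
α = 0.04; lower rank = 50 × 0.020 = 1; upper rank = 50 × 0.980 = 49.
The 1st smallest replicate is 193.09; the 49th is 288.05.

(193.09, 288.05)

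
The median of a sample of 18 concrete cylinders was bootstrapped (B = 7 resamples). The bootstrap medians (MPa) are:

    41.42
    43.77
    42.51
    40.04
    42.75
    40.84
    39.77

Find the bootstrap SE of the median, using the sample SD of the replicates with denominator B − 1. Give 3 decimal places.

Bootstrap SE is the standard deviation of the 7 replicate medians.
Mean of replicates: (41.42 + 43.77 + 42.51 + 40.04 + 42.75 + 40.84 + 39.77) / 7 = 291.1000 / 7 = 41.5857
Sum of squared deviations: (−0.1657)² + (+2.1843)² + (+0.9243)² + (−1.5457)² + (+1.1643)² + (−0.7457)² + (−1.8157)² = 13.2506
Variance = 13.2506 / 6 = 2.2084
SE* = √2.2084

SE* = 1.486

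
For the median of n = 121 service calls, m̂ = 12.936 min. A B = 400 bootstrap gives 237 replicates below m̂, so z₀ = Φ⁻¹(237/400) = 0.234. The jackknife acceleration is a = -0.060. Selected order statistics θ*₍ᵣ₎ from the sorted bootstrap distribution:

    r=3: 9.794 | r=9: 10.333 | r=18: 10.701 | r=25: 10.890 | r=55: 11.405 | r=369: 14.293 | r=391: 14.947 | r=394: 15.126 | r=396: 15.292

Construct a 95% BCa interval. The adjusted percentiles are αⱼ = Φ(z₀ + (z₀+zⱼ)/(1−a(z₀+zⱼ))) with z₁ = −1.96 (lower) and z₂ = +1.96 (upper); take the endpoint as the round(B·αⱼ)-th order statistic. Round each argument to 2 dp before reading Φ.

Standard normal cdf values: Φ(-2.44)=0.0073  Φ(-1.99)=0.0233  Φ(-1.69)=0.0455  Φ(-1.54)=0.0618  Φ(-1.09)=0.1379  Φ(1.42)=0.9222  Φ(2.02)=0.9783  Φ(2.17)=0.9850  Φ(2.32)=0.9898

(10.701, 15.126)

Lower: z₀ + z₁ = 0.234 + (-1.960) = -1.726; 1 − a(z₀+z₁) = 1 − (-0.060)(-1.726) = 0.8964; argument = 0.234 + (-1.726)/0.8964 = -1.6914 → -1.69.
α₁ = Φ(-1.69) = 0.0455; rank = round(400 × 0.0455) = 18; θ*₍18₎ = 10.701.
Upper: z₀ + z₂ = 2.194; 1 − a(z₀+z₂) = 1.1316; argument = 2.1728 → 2.17; α₂ = 0.9850; rank = 394; θ*₍394₎ = 15.126.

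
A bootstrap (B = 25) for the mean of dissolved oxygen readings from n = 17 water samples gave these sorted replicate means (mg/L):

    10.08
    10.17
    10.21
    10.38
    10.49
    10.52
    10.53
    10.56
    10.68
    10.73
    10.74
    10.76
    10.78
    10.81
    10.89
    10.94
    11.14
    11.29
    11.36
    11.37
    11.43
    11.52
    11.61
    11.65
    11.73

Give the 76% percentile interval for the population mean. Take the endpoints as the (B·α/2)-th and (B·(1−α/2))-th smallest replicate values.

α = 0.24; lower rank = 25 × 0.120 = 3; upper rank = 25 × 0.880 = 22.
The 3rd smallest replicate is 10.21; the 22nd is 11.52.

(10.21, 11.52)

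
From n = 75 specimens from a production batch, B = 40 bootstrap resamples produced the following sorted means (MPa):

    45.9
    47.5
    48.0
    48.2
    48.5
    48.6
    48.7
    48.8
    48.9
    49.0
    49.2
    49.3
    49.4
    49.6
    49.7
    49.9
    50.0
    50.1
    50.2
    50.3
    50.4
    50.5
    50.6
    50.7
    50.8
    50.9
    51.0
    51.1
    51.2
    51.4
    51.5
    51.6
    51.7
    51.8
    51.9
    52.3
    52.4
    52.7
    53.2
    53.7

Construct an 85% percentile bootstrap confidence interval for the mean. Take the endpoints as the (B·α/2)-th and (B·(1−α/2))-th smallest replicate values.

α = 0.15; lower rank = 40 × 0.075 = 3; upper rank = 40 × 0.925 = 37.
The 3rd smallest replicate is 48.0; the 37th is 52.4.

(48.0, 52.4)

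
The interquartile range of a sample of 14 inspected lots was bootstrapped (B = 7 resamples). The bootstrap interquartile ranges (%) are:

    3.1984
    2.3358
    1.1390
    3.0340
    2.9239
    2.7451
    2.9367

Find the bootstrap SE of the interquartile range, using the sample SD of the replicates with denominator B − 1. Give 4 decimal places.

SE* = 0.7057

Bootstrap SE is the standard deviation of the 7 replicate interquartile ranges.
Mean of replicates: (3.1984 + 2.3358 + 1.1390 + 3.0340 + 2.9239 + 2.7451 + 2.9367) / 7 = 18.31290 / 7 = 2.61613
Sum of squared deviations: (+0.58227)² + (−0.28033)² + (−1.47713)² + (+0.41787)² + (+0.30777)² + (+0.12897)² + (+0.32057)² = 2.98827
Variance = 2.98827 / 6 = 0.49805
SE* = √0.49805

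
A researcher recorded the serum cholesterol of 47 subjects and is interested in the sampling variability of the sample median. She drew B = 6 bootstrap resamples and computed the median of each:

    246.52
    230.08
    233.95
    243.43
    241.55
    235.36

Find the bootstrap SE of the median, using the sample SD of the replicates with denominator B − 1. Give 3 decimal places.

Bootstrap SE is the standard deviation of the 6 replicate medians.
Mean of replicates: (246.52 + 230.08 + 233.95 + 243.43 + 241.55 + 235.36) / 6 = 1430.8900 / 6 = 238.4817
Sum of squared deviations: (+8.0383)² + (−8.4017)² + (−4.5317)² + (+4.9483)² + (+3.0683)² + (−3.1217)² = 199.3843
Variance = 199.3843 / 5 = 39.8769
SE* = √39.8769

SE* = 6.315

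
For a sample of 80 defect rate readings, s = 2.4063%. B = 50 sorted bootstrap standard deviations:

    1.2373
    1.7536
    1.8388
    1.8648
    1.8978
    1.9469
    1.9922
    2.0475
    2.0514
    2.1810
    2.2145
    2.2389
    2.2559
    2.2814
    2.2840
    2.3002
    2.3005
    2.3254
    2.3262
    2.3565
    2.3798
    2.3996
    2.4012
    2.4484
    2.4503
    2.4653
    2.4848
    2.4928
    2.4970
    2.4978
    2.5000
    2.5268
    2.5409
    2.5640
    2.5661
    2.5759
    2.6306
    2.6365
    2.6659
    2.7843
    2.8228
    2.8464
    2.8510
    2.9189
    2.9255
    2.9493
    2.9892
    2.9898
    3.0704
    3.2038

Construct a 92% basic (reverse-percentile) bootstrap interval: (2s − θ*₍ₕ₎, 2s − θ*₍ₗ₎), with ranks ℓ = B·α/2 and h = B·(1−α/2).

(1.8228, 3.0590)

Percentile endpoints at ranks 2 and 48: θ*₍2₎ = 1.7536, θ*₍48₎ = 2.9898.
Basic interval reflects these around s:
  lower = 2 × 2.4063 − 2.9898 = 1.8228
  upper = 2 × 2.4063 − 1.7536 = 3.0590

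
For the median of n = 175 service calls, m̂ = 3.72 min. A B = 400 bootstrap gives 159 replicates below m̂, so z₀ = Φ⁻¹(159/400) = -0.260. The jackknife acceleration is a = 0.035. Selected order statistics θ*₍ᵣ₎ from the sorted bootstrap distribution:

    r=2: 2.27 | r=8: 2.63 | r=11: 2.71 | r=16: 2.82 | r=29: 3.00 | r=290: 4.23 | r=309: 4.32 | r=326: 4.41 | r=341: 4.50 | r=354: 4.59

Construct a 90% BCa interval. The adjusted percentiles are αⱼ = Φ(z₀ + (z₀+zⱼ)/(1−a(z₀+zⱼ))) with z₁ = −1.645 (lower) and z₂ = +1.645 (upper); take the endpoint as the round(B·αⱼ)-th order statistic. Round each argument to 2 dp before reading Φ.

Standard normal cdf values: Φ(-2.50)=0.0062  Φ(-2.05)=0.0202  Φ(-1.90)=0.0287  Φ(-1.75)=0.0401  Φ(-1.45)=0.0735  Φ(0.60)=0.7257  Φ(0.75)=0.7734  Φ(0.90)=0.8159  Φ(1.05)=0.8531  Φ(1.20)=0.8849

(2.63, 4.59)

Lower: z₀ + z₁ = -0.260 + (-1.645) = -1.905; 1 − a(z₀+z₁) = 1 − (0.035)(-1.905) = 1.0667; argument = -0.260 + (-1.905)/1.0667 = -2.0459 → -2.05.
α₁ = Φ(-2.05) = 0.0202; rank = round(400 × 0.0202) = 8; θ*₍8₎ = 2.63.
Upper: z₀ + z₂ = 1.385; 1 − a(z₀+z₂) = 0.9515; argument = 1.1956 → 1.20; α₂ = 0.8849; rank = 354; θ*₍354₎ = 4.59.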